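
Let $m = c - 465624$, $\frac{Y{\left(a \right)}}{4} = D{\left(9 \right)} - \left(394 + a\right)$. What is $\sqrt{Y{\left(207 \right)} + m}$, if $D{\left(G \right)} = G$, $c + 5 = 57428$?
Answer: $i \sqrt{410569} \approx 640.76 i$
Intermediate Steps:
$c = 57423$ ($c = -5 + 57428 = 57423$)
$Y{\left(a \right)} = -1540 - 4 a$ ($Y{\left(a \right)} = 4 \left(9 - \left(394 + a\right)\right) = 4 \left(-385 - a\right) = -1540 - 4 a$)
$m = -408201$ ($m = 57423 - 465624 = -408201$)
$\sqrt{Y{\left(207 \right)} + m} = \sqrt{\left(-1540 - 828\right) - 408201} = \sqrt{-2368 - 408201} = \sqrt{-410569} = i \sqrt{410569}$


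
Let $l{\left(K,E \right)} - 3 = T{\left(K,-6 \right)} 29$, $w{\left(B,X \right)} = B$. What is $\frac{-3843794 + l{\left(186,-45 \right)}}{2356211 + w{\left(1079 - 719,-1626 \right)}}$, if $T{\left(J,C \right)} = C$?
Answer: $- \frac{3843965}{2356571} \approx -1.6312$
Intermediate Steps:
$l{\left(K,E \right)} = -171$ ($l{\left(K,E \right)} = 3 - 174 = -171$)
$\frac{-3843794 + l{\left(186,-45 \right)}}{2356211 + w{\left(1079 - 719,-1626 \right)}} = \frac{-3843794 - 171}{2356211 + \left(1079 - 719\right)} = - \frac{3843965}{2356211 + \left(1079 - 719\right)} = - \frac{3843965}{2356211 + 360} = - \frac{3843965}{2356571}$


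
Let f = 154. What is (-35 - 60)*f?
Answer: -14630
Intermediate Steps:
(-35 - 60)*f = (-35 - 60)*154 = -95*154 = -14630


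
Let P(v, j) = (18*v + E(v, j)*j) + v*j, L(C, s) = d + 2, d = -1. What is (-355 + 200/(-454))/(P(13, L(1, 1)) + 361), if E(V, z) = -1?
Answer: -80685/137789 ≈ -0.58557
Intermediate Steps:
L(C, s) = 1 (L(C, s) = -1 + 2 = 1)
P(v, j) = -j + 18*v + j*v (P(v, j) = (18*v - j) + v*j = (-j + 18*v) + j*v = -j + 18*v + j*v)
(-355 + 200/(-454))/(P(13, L(1, 1)) + 361) = (-355 + 200/(-454))/((-1*1 + 18*13 + 1*13) + 361) = (-355 + 200*(-1/454))/((-1 + 234 + 13) + 361) = (-355 - 100/227)/(246 + 361) = -80685/227/607 = -80685/227*1/607 = -80685/137789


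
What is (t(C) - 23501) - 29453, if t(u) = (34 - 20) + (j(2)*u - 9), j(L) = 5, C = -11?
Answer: -53004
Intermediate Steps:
t(u) = 5 + 5*u (t(u) = (34 - 20) + (5*u - 9) = 14 + (-9 + 5*u) = 5 + 5*u)
(t(C) - 23501) - 29453 = ((5 + 5*(-11)) - 23501) - 29453 = ((5 - 55) - 23501) - 29453 = (-50 - 23501) - 29453 = -23551 - 29453 = -53004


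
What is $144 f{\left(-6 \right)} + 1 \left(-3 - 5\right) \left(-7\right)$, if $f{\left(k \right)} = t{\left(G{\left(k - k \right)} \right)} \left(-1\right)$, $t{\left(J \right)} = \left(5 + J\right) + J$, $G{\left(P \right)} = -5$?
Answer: $776$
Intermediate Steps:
$t{\left(J \right)} = 5 + 2 J$
$f{\left(k \right)} = 5$ ($f{\left(k \right)} = \left(5 + 2 \left(-5\right)\right) \left(-1\right) = \left(5 - 10\right) \left(-1\right) = \left(-5\right) \left(-1\right) = 5$)
$144 f{\left(-6 \right)} + 1 \left(-3 - 5\right) \left(-7\right) = 144 \cdot 5 + 1 \left(-3 - 5\right) \left(-7\right) = 720 + 1 \left(-8\right) \left(-7\right) = 720 - -56 = 720 + 56 = 776$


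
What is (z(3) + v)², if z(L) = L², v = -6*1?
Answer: 9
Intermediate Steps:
v = -6
(z(3) + v)² = (3² - 6)² = (9 - 6)² = 3² = 9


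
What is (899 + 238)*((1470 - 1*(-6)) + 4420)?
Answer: 6703752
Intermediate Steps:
(899 + 238)*((1470 - 1*(-6)) + 4420) = 1137*((1470 + 6) + 4420) = 1137*(1476 + 4420) = 1137*5896 = 6703752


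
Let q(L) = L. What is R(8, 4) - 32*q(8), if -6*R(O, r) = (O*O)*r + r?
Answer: -898/3 ≈ -299.33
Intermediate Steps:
R(O, r) = -r/6 - r*O²/6 (R(O, r) = -((O*O)*r + r)/6 = -(O²*r + r)/6 = -(r*O² + r)/6 = -(r + r*O²)/6 = -r/6 - r*O²/6)
R(8, 4) - 32*q(8) = -⅙*4*(1 + 8²) - 32*8 = -⅙*4*(1 + 64) - 256 = -⅙*4*65 - 256 = -130/3 - 256 = -898/3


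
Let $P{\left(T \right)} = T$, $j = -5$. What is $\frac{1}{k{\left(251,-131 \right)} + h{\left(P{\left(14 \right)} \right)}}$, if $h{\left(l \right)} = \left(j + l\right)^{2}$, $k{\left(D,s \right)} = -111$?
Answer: $- \frac{1}{30} \approx -0.033333$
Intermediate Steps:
$h{\left(l \right)} = \left(-5 + l\right)^{2}$
$\frac{1}{k{\left(251,-131 \right)} + h{\left(P{\left(14 \right)} \right)}} = \frac{1}{-111 + \left(-5 + 14\right)^{2}} = \frac{1}{-111 + 9^{2}} = \frac{1}{-111 + 81} = \frac{1}{-30} = - \frac{1}{30}$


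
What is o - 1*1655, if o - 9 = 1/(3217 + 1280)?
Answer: -7402061/4497 ≈ -1646.0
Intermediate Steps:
o = 40474/4497 (o = 9 + 1/(3217 + 1280) = 9 + 1/4497 = 40474/4497 ≈ 9.0002)
o - 1*1655 = 40474/4497 - 1*1655 = 40474/4497 - 1655 = -7402061/4497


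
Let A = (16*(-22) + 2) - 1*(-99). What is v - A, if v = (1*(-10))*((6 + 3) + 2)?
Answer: 141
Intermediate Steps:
A = -251 (A = (-352 + 2) + 99 = -350 + 99 = -251)
v = -110 (v = -10*(9 + 2) = -10*11 = -110)
v - A = -110 - 1*(-251) = -110 + 251 = 141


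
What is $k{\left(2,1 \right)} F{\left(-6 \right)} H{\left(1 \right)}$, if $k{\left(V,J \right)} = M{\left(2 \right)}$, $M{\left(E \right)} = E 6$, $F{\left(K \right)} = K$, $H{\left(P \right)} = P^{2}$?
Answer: $-72$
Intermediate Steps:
$M{\left(E \right)} = 6 E$
$k{\left(V,J \right)} = 12$ ($k{\left(V,J \right)} = 6 \cdot 2 = 12$)
$k{\left(2,1 \right)} F{\left(-6 \right)} H{\left(1 \right)} = 12 \left(-6\right) 1^{2} = \left(-72\right) 1 = -72$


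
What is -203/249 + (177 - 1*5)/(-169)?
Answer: -77135/42081 ≈ -1.8330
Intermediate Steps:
-203/249 + (177 - 1*5)/(-169) = -203*1/249 + (177 - 5)*(-1/169) = -203/249 + 172*(-1/169) = -203/249 - 172/169 = -77135/42081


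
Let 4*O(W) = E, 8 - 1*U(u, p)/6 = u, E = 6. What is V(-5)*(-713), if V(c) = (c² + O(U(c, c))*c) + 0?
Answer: -24955/2 ≈ -12478.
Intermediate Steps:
U(u, p) = 48 - 6*u
O(W) = 3/2 (O(W) = (¼)*6 = 3/2)
V(c) = c² + 3*c/2 (V(c) = (c² + 3*c/2) + 0 = c² + 3*c/2)
V(-5)*(-713) = ((½)*(-5)*(3 + 2*(-5)))*(-713) = ((½)*(-5)*(3 - 10))*(-713) = ((½)*(-5)*(-7))*(-713) = (35/2)*(-713) = -24955/2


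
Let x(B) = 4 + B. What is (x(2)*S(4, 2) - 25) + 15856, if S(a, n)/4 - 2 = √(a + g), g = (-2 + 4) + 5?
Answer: 15879 + 24*√11 ≈ 15959.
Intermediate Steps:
g = 7 (g = 2 + 5 = 7)
S(a, n) = 8 + 4*√(7 + a) (S(a, n) = 8 + 4*√(a + 7) = 8 + 4*√(7 + a))
(x(2)*S(4, 2) - 25) + 15856 = ((4 + 2)*(8 + 4*√(7 + 4)) - 25) + 15856 = (6*(8 + 4*√11) - 25) + 15856 = ((48 + 24*√11) - 25) + 15856 = (23 + 24*√11) + 15856 = 15879 + 24*√11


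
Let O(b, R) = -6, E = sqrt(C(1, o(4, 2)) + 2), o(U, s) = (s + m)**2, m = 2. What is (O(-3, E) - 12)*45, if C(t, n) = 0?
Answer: -810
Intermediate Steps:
o(U, s) = (2 + s)**2 (o(U, s) = (s + 2)**2 = (2 + s)**2)
E = sqrt(2) (E = sqrt(0 + 2) = sqrt(2) ≈ 1.4142)
(O(-3, E) - 12)*45 = (-6 - 12)*45 = -18*45 = -810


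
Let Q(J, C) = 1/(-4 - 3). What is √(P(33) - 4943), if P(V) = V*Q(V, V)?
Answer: I*√242438/7 ≈ 70.34*I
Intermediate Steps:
Q(J, C) = -⅐ (Q(J, C) = 1/(-7) = -⅐)
P(V) = -V/7 (P(V) = V*(-⅐) = -V/7)
√(P(33) - 4943) = √(-⅐*33 - 4943) = √(-33/7 - 4943) = √(-34634/7) = I*√242438/7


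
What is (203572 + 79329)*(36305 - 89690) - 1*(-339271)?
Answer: -15102330614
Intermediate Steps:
(203572 + 79329)*(36305 - 89690) - 1*(-339271) = 282901*(-53385) + 339271 = -15102669885 + 339271 = -15102330614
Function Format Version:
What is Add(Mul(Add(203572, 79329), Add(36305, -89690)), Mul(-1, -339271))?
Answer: -15102330614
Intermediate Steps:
Add(Mul(Add(203572, 79329), Add(36305, -89690)), Mul(-1, -339271)) = Add(Mul(282901, -53385), 339271) = Add(-15102669885, 339271) = -15102330614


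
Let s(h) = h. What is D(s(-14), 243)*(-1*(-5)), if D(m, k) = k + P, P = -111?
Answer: 660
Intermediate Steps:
D(m, k) = -111 + k (D(m, k) = k - 111 = -111 + k)
D(s(-14), 243)*(-1*(-5)) = (-111 + 243)*(-1*(-5)) = 132*5 = 660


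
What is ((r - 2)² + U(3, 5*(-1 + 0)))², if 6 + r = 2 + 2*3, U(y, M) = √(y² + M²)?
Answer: 34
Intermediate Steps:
U(y, M) = √(M² + y²)
r = 2 (r = -6 + (2 + 2*3) = -6 + (2 + 6) = -6 + 8 = 2)
((r - 2)² + U(3, 5*(-1 + 0)))² = ((2 - 2)² + √((5*(-1 + 0))² + 3²))² = (0² + √((5*(-1))² + 9))² = (0 + √((-5)² + 9))² = (0 + √(25 + 9))² = (0 + √34)² = (√34)² = 34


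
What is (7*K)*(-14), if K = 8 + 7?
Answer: -1470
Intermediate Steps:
K = 15
(7*K)*(-14) = (7*15)*(-14) = 105*(-14) = -1470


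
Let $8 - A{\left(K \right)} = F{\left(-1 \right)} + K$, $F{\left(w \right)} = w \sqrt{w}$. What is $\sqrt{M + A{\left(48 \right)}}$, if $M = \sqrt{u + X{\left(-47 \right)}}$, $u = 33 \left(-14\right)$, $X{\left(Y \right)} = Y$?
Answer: $\sqrt{-40 + i + i \sqrt{509}} \approx 1.7921 + 6.5736 i$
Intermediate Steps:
$F{\left(w \right)} = w^{\frac{3}{2}}$
$u = -462$
$A{\left(K \right)} = 8 + i - K$ ($A{\left(K \right)} = 8 - \left(\left(-1\right)^{\frac{3}{2}} + K\right) = 8 - \left(- i + K\right) = 8 - \left(K - i\right) = 8 + i - K$)
$M = i \sqrt{509}$ ($M = \sqrt{-462 - 47} = \sqrt{-509} = i \sqrt{509} \approx 22.561 i$)
$\sqrt{M + A{\left(48 \right)}} = \sqrt{i \sqrt{509} + \left(8 + i - 48\right)} = \sqrt{i \sqrt{509} - \left(40 - i\right)} = \sqrt{-40 + i + i \sqrt{509}}$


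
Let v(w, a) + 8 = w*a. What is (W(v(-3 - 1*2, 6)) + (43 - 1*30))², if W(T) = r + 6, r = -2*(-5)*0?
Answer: 361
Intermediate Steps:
r = 0 (r = 10*0 = 0)
v(w, a) = -8 + a*w (v(w, a) = -8 + w*a = -8 + a*w)
W(T) = 6 (W(T) = 0 + 6 = 6)
(W(v(-3 - 1*2, 6)) + (43 - 1*30))² = (6 + (43 - 1*30))² = (6 + (43 - 30))² = (6 + 13)² = 19² = 361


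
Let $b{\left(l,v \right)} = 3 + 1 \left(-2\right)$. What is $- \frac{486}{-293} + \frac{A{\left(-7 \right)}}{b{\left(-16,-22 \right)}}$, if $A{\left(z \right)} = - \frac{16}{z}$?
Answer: $\frac{8090}{2051} \approx 3.9444$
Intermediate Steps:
$b{\left(l,v \right)} = 1$ ($b{\left(l,v \right)} = 3 - 2 = 1$)
$- \frac{486}{-293} + \frac{A{\left(-7 \right)}}{b{\left(-16,-22 \right)}} = - \frac{486}{-293} + \frac{\left(-16\right) \frac{1}{-7}}{1} = \left(-486\right) \left(- \frac{1}{293}\right) + \left(-16\right) \left(- \frac{1}{7}\right) 1 = \frac{486}{293} + \frac{16}{7} \cdot 1 = \frac{486}{293} + \frac{16}{7} = \frac{8090}{2051}$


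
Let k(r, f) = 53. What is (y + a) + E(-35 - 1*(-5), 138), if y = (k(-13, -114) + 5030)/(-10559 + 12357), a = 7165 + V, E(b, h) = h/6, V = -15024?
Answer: -14084045/1798 ≈ -7833.2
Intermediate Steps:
E(b, h) = h/6 (E(b, h) = h*(⅙) = h/6)
a = -7859 (a = 7165 - 15024 = -7859)
y = 5083/1798 (y = (53 + 5030)/(-10559 + 12357) = 5083/1798 ≈ 2.8270)
(y + a) + E(-35 - 1*(-5), 138) = (5083/1798 - 7859) + (⅙)*138 = -14125399/1798 + 23 = -14084045/1798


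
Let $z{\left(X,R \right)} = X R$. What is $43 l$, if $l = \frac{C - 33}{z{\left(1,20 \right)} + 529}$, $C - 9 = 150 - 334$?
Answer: $- \frac{8944}{549} \approx -16.291$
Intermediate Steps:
$z{\left(X,R \right)} = R X$
$C = -175$ ($C = 9 + \left(150 - 334\right) = 9 - 184 = -175$)
$l = - \frac{208}{549}$ ($l = \frac{-175 - 33}{20 \cdot 1 + 529} = - \frac{208}{20 + 529} = - \frac{208}{549} \approx -0.37887$)
$43 l = 43 \left(- \frac{208}{549}\right) = - \frac{8944}{549}$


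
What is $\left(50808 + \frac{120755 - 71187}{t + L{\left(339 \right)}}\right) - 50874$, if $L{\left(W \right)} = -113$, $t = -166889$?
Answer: $- \frac{5535850}{83501} \approx -66.297$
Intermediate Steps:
$\left(50808 + \frac{120755 - 71187}{t + L{\left(339 \right)}}\right) - 50874 = \left(50808 + \frac{120755 - 71187}{-166889 - 113}\right) - 50874 = \left(50808 + \frac{49568}{-167002}\right) - 50874 = \left(50808 + 49568 \left(- \frac{1}{167002}\right)\right) - 50874 = \left(50808 - \frac{24784}{83501}\right) - 50874 = \frac{4242494024}{83501} - 50874 = - \frac{5535850}{83501}$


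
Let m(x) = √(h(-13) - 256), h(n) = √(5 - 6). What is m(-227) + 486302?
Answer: 486302 + √(-256 + I) ≈ 4.863e+5 + 16.0*I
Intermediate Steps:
h(n) = I (h(n) = √(-1) = I)
m(x) = √(-256 + I) (m(x) = √(I - 256) = √(-256 + I))
m(-227) + 486302 = √(-256 + I) + 486302 = 486302 + √(-256 + I)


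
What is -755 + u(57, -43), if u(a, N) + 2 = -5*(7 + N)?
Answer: -577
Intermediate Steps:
u(a, N) = -37 - 5*N (u(a, N) = -2 - 5*(7 + N) = -2 + (-35 - 5*N) = -37 - 5*N)
-755 + u(57, -43) = -755 + (-37 - 5*(-43)) = -755 + (-37 + 215) = -755 + 178 = -577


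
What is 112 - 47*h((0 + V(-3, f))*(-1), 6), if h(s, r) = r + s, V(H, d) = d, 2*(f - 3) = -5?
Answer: -293/2 ≈ -146.50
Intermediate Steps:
f = ½ (f = 3 + (½)*(-5) = 3 - 5/2 = ½ ≈ 0.50000)
112 - 47*h((0 + V(-3, f))*(-1), 6) = 112 - 47*(6 + (0 + ½)*(-1)) = 112 - 47*(6 + (½)*(-1)) = 112 - 47*(6 - ½) = 112 - 47*11/2 = 112 - 517/2 = -293/2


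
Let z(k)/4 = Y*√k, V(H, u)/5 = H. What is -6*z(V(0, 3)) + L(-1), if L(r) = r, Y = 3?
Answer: -1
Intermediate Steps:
V(H, u) = 5*H
z(k) = 12*√k (z(k) = 4*(3*√k) = 12*√k)
-6*z(V(0, 3)) + L(-1) = -72*√(5*0) - 1 = -72*√0 - 1 = -72*0 - 1 = -6*0 - 1 = 0 - 1 = -1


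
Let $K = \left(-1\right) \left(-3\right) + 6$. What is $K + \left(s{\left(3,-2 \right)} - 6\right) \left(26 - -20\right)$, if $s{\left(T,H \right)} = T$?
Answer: $-129$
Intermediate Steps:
$K = 9$ ($K = 3 + 6 = 9$)
$K + \left(s{\left(3,-2 \right)} - 6\right) \left(26 - -20\right) = 9 + \left(3 - 6\right) \left(26 - -20\right) = 9 - 3 \left(26 + 20\right) = 9 - 138 = -129$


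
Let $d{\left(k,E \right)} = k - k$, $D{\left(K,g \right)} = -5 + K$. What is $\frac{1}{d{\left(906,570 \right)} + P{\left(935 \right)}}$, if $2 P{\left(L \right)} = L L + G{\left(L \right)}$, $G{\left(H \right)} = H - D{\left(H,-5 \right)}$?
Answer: $\frac{1}{437115} \approx 2.2877 \cdot 10^{-6}$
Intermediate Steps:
$d{\left(k,E \right)} = 0$
$G{\left(H \right)} = 5$ ($G{\left(H \right)} = H - \left(-5 + H\right) = 5$)
$P{\left(L \right)} = \frac{5}{2} + \frac{L^{2}}{2}$ ($P{\left(L \right)} = \frac{L L + 5}{2} = \frac{L^{2} + 5}{2} = \frac{5 + L^{2}}{2} = \frac{5}{2} + \frac{L^{2}}{2}$)
$\frac{1}{d{\left(906,570 \right)} + P{\left(935 \right)}} = \frac{1}{0 + \left(\frac{5}{2} + \frac{935^{2}}{2}\right)} = \frac{1}{0 + \left(\frac{5}{2} + \frac{1}{2} \cdot 874225\right)} = \frac{1}{0 + \left(\frac{5}{2} + \frac{874225}{2}\right)} = \frac{1}{0 + 437115} = \frac{1}{437115}$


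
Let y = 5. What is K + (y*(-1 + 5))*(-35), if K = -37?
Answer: -737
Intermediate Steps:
K + (y*(-1 + 5))*(-35) = -37 + (5*(-1 + 5))*(-35) = -37 + (5*4)*(-35) = -37 + 20*(-35) = -37 - 700 = -737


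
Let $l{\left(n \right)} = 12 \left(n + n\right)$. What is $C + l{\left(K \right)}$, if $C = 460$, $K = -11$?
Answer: $196$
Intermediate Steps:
$l{\left(n \right)} = 24 n$ ($l{\left(n \right)} = 12 \cdot 2 n = 24 n$)
$C + l{\left(K \right)} = 460 + 24 \left(-11\right) = 460 - 264 = 196$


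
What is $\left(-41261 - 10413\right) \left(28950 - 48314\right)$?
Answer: $1000615336$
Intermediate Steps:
$\left(-41261 - 10413\right) \left(28950 - 48314\right) = \left(-51674\right) \left(-19364\right) = 1000615336$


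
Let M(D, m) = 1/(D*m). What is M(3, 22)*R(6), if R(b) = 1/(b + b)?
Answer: 1/792 ≈ 0.0012626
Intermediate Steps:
M(D, m) = 1/(D*m)
R(b) = 1/(2*b)
M(3, 22)*R(6) = (1/(3*22))*((½)/6) = ((⅓)*(1/22))*((½)*(⅙)) = (1/66)*(1/12) = 1/792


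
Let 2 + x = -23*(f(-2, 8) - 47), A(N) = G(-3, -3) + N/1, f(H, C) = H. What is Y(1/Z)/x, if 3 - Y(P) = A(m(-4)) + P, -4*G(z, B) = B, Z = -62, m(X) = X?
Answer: 259/46500 ≈ 0.0055699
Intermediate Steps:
G(z, B) = -B/4
A(N) = ¾ + N (A(N) = -¼*(-3) + N/1 = ¾ + N*1 = ¾ + N)
Y(P) = 25/4 - P (Y(P) = 3 - ((¾ - 4) + P) = 3 - (-13/4 + P) = 3 + (13/4 - P) = 25/4 - P)
x = 1125 (x = -2 - 23*(-2 - 47) = -2 - 23*(-49) = -2 + 1127 = 1125)
Y(1/Z)/x = (25/4 - 1/(-62))/1125 = (25/4 - 1*(-1/62))*(1/1125) = (25/4 + 1/62)*(1/1125) = (777/124)*(1/1125) = 259/46500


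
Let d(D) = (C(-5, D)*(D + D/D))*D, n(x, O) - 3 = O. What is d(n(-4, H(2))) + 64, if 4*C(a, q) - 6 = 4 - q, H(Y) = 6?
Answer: 173/2 ≈ 86.500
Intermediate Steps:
n(x, O) = 3 + O
C(a, q) = 5/2 - q/4 (C(a, q) = 3/2 + (4 - q)/4 = 3/2 + (1 - q/4) = 5/2 - q/4)
d(D) = D*(1 + D)*(5/2 - D/4) (d(D) = ((5/2 - D/4)*(D + D/D))*D = ((5/2 - D/4)*(D + 1))*D = ((5/2 - D/4)*(1 + D))*D = ((1 + D)*(5/2 - D/4))*D = D*(1 + D)*(5/2 - D/4))
d(n(-4, H(2))) + 64 = -(3 + 6)*(1 + (3 + 6))*(-10 + (3 + 6))/4 + 64 = -1/4*9*(1 + 9)*(-10 + 9) + 64 = -1/4*9*10*(-1) + 64 = 45/2 + 64 = 173/2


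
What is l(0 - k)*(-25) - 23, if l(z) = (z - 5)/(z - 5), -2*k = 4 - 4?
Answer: -48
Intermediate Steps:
k = 0 (k = -(4 - 4)/2 = -½*0 = 0)
l(z) = 1 (l(z) = (-5 + z)/(-5 + z) = 1)
l(0 - k)*(-25) - 23 = 1*(-25) - 23 = -25 - 23 = -48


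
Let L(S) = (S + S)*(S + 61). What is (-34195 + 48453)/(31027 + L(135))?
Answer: 14258/83947 ≈ 0.16985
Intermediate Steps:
L(S) = 2*S*(61 + S) (L(S) = (2*S)*(61 + S) = 2*S*(61 + S))
(-34195 + 48453)/(31027 + L(135)) = (-34195 + 48453)/(31027 + 2*135*(61 + 135)) = 14258/(31027 + 2*135*196) = 14258/(31027 + 52920) = 14258/83947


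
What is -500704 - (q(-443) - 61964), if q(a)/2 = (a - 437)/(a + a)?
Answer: -194362700/443 ≈ -4.3874e+5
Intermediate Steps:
q(a) = (-437 + a)/a (q(a) = 2*((a - 437)/(a + a)) = 2*((-437 + a)/((2*a))) = 2*((-437 + a)*(1/(2*a))) = 2*((-437 + a)/(2*a)) = (-437 + a)/a)
-500704 - (q(-443) - 61964) = -500704 - ((-437 - 443)/(-443) - 61964) = -500704 - (-1/443*(-880) - 61964) = -500704 - (880/443 - 61964) = -500704 - 1*(-27449172/443) = -500704 + 27449172/443 = -194362700/443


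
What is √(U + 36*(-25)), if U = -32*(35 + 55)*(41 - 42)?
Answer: 6*√55 ≈ 44.497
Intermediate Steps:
U = 2880 (U = -2880*(-1) = -32*(-90) = 2880)
√(U + 36*(-25)) = √(2880 + 36*(-25)) = √(2880 - 900) = √1980 = 6*√55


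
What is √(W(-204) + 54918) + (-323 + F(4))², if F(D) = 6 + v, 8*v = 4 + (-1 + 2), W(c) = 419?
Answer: 6405961/64 + √55337 ≈ 1.0033e+5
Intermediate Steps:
v = 5/8 (v = (4 + (-1 + 2))/8 = (4 + 1)/8 = (⅛)*5 = 5/8 ≈ 0.62500)
F(D) = 53/8 (F(D) = 6 + 5/8 = 53/8)
√(W(-204) + 54918) + (-323 + F(4))² = √(419 + 54918) + (-323 + 53/8)² = √55337 + (-2531/8)² = √55337 + 6405961/64 = 6405961/64 + √55337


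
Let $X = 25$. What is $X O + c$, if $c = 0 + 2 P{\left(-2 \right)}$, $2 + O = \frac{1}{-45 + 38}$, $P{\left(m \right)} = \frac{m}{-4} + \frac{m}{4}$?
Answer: $- \frac{375}{7} \approx -53.571$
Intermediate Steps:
$P{\left(m \right)} = 0$ ($P{\left(m \right)} = m \left(- \frac{1}{4}\right) + m \frac{1}{4} = - \frac{m}{4} + \frac{m}{4} = 0$)
$O = - \frac{15}{7}$ ($O = -2 + \frac{1}{-45 + 38} = -2 + \frac{1}{-7} = -2 - \frac{1}{7} = - \frac{15}{7} \approx -2.1429$)
$c = 0$ ($c = 0 + 2 \cdot 0 = 0 + 0 = 0$)
$X O + c = 25 \left(- \frac{15}{7}\right) + 0 = - \frac{375}{7} + 0 = - \frac{375}{7}$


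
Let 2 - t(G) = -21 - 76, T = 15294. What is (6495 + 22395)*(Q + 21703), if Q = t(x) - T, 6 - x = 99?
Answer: 188016120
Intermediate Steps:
x = -93 (x = 6 - 1*99 = 6 - 99 = -93)
t(G) = 99 (t(G) = 2 - (-21 - 76) = 2 - 1*(-97) = 2 + 97 = 99)
Q = -15195 (Q = 99 - 1*15294 = 99 - 15294 = -15195)
(6495 + 22395)*(Q + 21703) = (6495 + 22395)*(-15195 + 21703) = 28890*6508 = 188016120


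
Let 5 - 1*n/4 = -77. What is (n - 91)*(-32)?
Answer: -7584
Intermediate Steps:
n = 328 (n = 20 - 4*(-77) = 20 + 308 = 328)
(n - 91)*(-32) = (328 - 91)*(-32) = 237*(-32) = -7584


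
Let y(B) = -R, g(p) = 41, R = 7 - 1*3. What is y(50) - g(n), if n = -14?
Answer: -45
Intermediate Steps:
R = 4 (R = 7 - 3 = 4)
y(B) = -4 (y(B) = -1*4 = -4)
y(50) - g(n) = -4 - 1*41 = -4 - 41 = -45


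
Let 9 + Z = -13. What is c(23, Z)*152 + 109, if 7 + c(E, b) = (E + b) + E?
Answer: 2693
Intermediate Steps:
Z = -22 (Z = -9 - 13 = -22)
c(E, b) = -7 + b + 2*E (c(E, b) = -7 + ((E + b) + E) = -7 + (b + 2*E) = -7 + b + 2*E)
c(23, Z)*152 + 109 = (-7 - 22 + 2*23)*152 + 109 = (-7 - 22 + 46)*152 + 109 = 17*152 + 109 = 2584 + 109 = 2693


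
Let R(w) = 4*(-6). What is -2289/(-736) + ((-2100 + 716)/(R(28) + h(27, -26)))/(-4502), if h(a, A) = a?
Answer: 15966929/4970208 ≈ 3.2125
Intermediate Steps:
R(w) = -24
-2289/(-736) + ((-2100 + 716)/(R(28) + h(27, -26)))/(-4502) = -2289/(-736) + ((-2100 + 716)/(-24 + 27))/(-4502) = -2289*(-1/736) - 1384/3*(-1/4502) = 2289/736 - 1384*⅓*(-1/4502) = 2289/736 - 1384/3*(-1/4502) = 2289/736 + 692/6753 = 15966929/4970208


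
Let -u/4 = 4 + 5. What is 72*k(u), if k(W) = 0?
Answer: 0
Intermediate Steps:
u = -36 (u = -4*(4 + 5) = -4*9 = -36)
72*k(u) = 72*0 = 0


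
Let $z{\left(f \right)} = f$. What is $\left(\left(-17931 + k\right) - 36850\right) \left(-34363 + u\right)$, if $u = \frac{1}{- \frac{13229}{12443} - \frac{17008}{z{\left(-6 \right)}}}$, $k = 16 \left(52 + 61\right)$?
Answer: $\frac{192544479978847298}{105775585} \approx 1.8203 \cdot 10^{9}$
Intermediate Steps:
$k = 1808$ ($k = 16 \cdot 113 = 1808$)
$u = \frac{37329}{105775585}$ ($u = \frac{1}{- \frac{13229}{12443} - \frac{17008}{-6}} = \frac{1}{\left(-13229\right) \frac{1}{12443} - - \frac{8504}{3}} = \frac{1}{- \frac{13229}{12443} + \frac{8504}{3}} = \frac{1}{\frac{105775585}{37329}} = \frac{37329}{105775585} \approx 0.00035291$)
$\left(\left(-17931 + k\right) - 36850\right) \left(-34363 + u\right) = \left(\left(-17931 + 1808\right) - 36850\right) \left(-34363 + \frac{37329}{105775585}\right) = \left(-16123 - 36850\right) \left(- \frac{3634766390026}{105775585}\right) = \left(-52973\right) \left(- \frac{3634766390026}{105775585}\right) = \frac{192544479978847298}{105775585}$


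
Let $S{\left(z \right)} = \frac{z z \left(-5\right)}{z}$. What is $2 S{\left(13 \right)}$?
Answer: $-130$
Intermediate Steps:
$S{\left(z \right)} = - 5 z$ ($S{\left(z \right)} = \frac{z^{2} \left(-5\right)}{z} = \frac{\left(-5\right) z^{2}}{z} = - 5 z$)
$2 S{\left(13 \right)} = 2 \left(\left(-5\right) 13\right) = 2 \left(-65\right) = -130$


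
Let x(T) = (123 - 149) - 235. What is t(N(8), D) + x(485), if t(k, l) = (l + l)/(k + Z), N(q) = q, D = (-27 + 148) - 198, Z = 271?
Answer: -72973/279 ≈ -261.55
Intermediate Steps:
D = -77 (D = 121 - 198 = -77)
t(k, l) = 2*l/(271 + k) (t(k, l) = (l + l)/(k + 271) = (2*l)/(271 + k) = 2*l/(271 + k))
x(T) = -261 (x(T) = -26 - 235 = -261)
t(N(8), D) + x(485) = 2*(-77)/(271 + 8) - 261 = 2*(-77)/279 - 261 = 2*(-77)*(1/279) - 261 = -154/279 - 261 = -72973/279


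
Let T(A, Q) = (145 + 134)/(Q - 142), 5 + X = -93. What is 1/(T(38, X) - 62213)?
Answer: -80/4977133 ≈ -1.6074e-5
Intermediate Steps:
X = -98 (X = -5 - 93 = -98)
T(A, Q) = 279/(-142 + Q)
1/(T(38, X) - 62213) = 1/(279/(-142 - 98) - 62213) = 1/(279/(-240) - 62213) = 1/(279*(-1/240) - 62213) = 1/(-93/80 - 62213) = 1/(-4977133/80) = -80/4977133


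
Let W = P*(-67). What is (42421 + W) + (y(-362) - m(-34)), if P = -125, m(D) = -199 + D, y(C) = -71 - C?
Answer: 51320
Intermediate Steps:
W = 8375 (W = -125*(-67) = 8375)
(42421 + W) + (y(-362) - m(-34)) = (42421 + 8375) + ((-71 - 1*(-362)) - (-199 - 34)) = 50796 + ((-71 + 362) - 1*(-233)) = 50796 + (291 + 233) = 50796 + 524 = 51320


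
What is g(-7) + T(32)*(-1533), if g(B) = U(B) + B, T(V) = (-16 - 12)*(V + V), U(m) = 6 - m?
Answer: 2747142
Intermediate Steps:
T(V) = -56*V
g(B) = 6 (g(B) = (6 - B) + B = 6)
g(-7) + T(32)*(-1533) = 6 - 56*32*(-1533) = 6 - 1792*(-1533) = 6 + 2747136 = 2747142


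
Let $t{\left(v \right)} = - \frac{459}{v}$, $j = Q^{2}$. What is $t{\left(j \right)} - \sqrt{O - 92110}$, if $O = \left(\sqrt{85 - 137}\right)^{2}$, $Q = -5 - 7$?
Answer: $- \frac{51}{16} - i \sqrt{92162} \approx -3.1875 - 303.58 i$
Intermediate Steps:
$Q = -12$ ($Q = -5 - 7 = -12$)
$j = 144$ ($j = \left(-12\right)^{2} = 144$)
$O = -52$ ($O = \left(\sqrt{-52}\right)^{2} = \left(2 i \sqrt{13}\right)^{2} = -52$)
$t{\left(j \right)} - \sqrt{O - 92110} = - \frac{459}{144} - \sqrt{-52 - 92110} = \left(-459\right) \frac{1}{144} - \sqrt{-92162} = - \frac{51}{16} - i \sqrt{92162}$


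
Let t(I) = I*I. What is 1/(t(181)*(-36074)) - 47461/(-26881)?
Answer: 56090373895873/31768511860634 ≈ 1.7656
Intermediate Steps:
t(I) = I**2
1/(t(181)*(-36074)) - 47461/(-26881) = 1/(181**2*(-36074)) - 47461/(-26881) = -1/36074/32761 - 47461*(-1/26881) = (1/32761)*(-1/36074) + 47461/26881 = -1/1181820314 + 47461/26881 = 56090373895873/31768511860634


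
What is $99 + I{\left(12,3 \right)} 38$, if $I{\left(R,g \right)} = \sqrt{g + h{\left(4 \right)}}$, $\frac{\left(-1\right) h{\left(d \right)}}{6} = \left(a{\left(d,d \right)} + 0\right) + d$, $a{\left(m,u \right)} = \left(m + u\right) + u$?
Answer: $99 + 38 i \sqrt{93} \approx 99.0 + 366.46 i$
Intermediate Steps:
$a{\left(m,u \right)} = m + 2 u$
$h{\left(d \right)} = - 24 d$ ($h{\left(d \right)} = - 6 \left(\left(\left(d + 2 d\right) + 0\right) + d\right) = - 6 \left(\left(3 d + 0\right) + d\right) = - 6 \left(3 d + d\right) = - 6 \cdot 4 d = - 24 d$)
$I{\left(R,g \right)} = \sqrt{-96 + g}$ ($I{\left(R,g \right)} = \sqrt{g - 96} = \sqrt{-96 + g}$)
$99 + I{\left(12,3 \right)} 38 = 99 + \sqrt{-96 + 3} \cdot 38 = 99 + \sqrt{-93} \cdot 38 = 99 + i \sqrt{93} \cdot 38 = 99 + 38 i \sqrt{93}$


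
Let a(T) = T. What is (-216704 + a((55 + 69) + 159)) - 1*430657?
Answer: -647078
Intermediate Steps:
(-216704 + a((55 + 69) + 159)) - 1*430657 = (-216704 + ((55 + 69) + 159)) - 1*430657 = (-216704 + (124 + 159)) - 430657 = (-216704 + 283) - 430657 = -216421 - 430657 = -647078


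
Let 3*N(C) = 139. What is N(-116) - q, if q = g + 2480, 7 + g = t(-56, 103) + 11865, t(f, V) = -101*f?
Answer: -59843/3 ≈ -19948.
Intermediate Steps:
N(C) = 139/3 (N(C) = (⅓)*139 = 139/3)
g = 17514 (g = -7 + (-101*(-56) + 11865) = -7 + (5656 + 11865) = -7 + 17521 = 17514)
q = 19994 (q = 17514 + 2480 = 19994)
N(-116) - q = 139/3 - 1*19994 = 139/3 - 19994 = -59843/3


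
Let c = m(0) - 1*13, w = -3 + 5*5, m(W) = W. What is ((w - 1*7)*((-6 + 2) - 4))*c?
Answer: 1560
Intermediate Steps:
w = 22 (w = -3 + 25 = 22)
c = -13 (c = 0 - 1*13 = 0 - 13 = -13)
((w - 1*7)*((-6 + 2) - 4))*c = ((22 - 1*7)*((-6 + 2) - 4))*(-13) = ((22 - 7)*(-4 - 4))*(-13) = (15*(-8))*(-13) = -120*(-13) = 1560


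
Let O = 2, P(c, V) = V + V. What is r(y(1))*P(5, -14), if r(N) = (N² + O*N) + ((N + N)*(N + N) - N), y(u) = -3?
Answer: -1176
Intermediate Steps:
P(c, V) = 2*V
r(N) = N + 5*N² (r(N) = (N² + 2*N) + ((N + N)*(N + N) - N) = (N² + 2*N) + ((2*N)*(2*N) - N) = (N² + 2*N) + (4*N² - N) = (N² + 2*N) + (-N + 4*N²) = N + 5*N²)
r(y(1))*P(5, -14) = (-3*(1 + 5*(-3)))*(2*(-14)) = -3*(1 - 15)*(-28) = -3*(-14)*(-28) = 42*(-28) = -1176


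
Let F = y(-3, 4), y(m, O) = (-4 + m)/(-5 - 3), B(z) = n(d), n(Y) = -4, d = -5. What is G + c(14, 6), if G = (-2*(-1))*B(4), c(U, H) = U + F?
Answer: 55/8 ≈ 6.8750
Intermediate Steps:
B(z) = -4
y(m, O) = ½ - m/8 (y(m, O) = (-4 + m)/(-8) = (-4 + m)*(-⅛) = ½ - m/8)
F = 7/8 (F = ½ - ⅛*(-3) = ½ + 3/8 = 7/8 ≈ 0.87500)
c(U, H) = 7/8 + U (c(U, H) = U + 7/8 = 7/8 + U)
G = -8 (G = -2*(-1)*(-4) = 2*(-4) = -8)
G + c(14, 6) = -8 + (7/8 + 14) = -8 + 119/8 = 55/8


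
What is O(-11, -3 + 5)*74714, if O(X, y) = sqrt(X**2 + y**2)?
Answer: 373570*sqrt(5) ≈ 8.3533e+5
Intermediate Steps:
O(-11, -3 + 5)*74714 = sqrt((-11)**2 + (-3 + 5)**2)*74714 = sqrt(121 + 2**2)*74714 = sqrt(121 + 4)*74714 = sqrt(125)*74714 = (5*sqrt(5))*74714 = 373570*sqrt(5)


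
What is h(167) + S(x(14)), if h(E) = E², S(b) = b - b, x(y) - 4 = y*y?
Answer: 27889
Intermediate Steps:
x(y) = 4 + y² (x(y) = 4 + y*y = 4 + y²)
S(b) = 0
h(167) + S(x(14)) = 167² + 0 = 27889 + 0 = 27889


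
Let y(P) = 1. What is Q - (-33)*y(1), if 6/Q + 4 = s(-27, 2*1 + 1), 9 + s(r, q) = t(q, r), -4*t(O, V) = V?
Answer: 801/25 ≈ 32.040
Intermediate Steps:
t(O, V) = -V/4
s(r, q) = -9 - r/4
Q = -24/25 (Q = 6/(-4 + (-9 - 1/4*(-27))) = 6/(-4 + (-9 + 27/4)) = 6/(-4 - 9/4) = 6/(-25/4) = 6*(-4/25) = -24/25 ≈ -0.96000)
Q - (-33)*y(1) = -24/25 - (-33) = -24/25 - 1*(-33) = -24/25 + 33 = 801/25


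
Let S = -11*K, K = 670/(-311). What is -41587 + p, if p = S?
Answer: -12926187/311 ≈ -41563.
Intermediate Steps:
K = -670/311 (K = 670*(-1/311) = -670/311 ≈ -2.1543)
S = 7370/311 (S = -11*(-670/311) = 7370/311 ≈ 23.698)
p = 7370/311 ≈ 23.698
-41587 + p = -41587 + 7370/311 = -12926187/311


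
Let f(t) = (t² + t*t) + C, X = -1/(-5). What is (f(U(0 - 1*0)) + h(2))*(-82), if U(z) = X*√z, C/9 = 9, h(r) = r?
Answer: -6806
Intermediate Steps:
X = ⅕ (X = -1*(-⅕) = ⅕ ≈ 0.20000)
C = 81 (C = 9*9 = 81)
U(z) = √z/5
f(t) = 81 + 2*t² (f(t) = (t² + t*t) + 81 = (t² + t²) + 81 = 2*t² + 81 = 81 + 2*t²)
(f(U(0 - 1*0)) + h(2))*(-82) = ((81 + 2*(√(0 - 1*0)/5)²) + 2)*(-82) = ((81 + 2*(√(0 + 0)/5)²) + 2)*(-82) = ((81 + 2*(√0/5)²) + 2)*(-82) = ((81 + 2*((⅕)*0)²) + 2)*(-82) = ((81 + 2*0²) + 2)*(-82) = ((81 + 2*0) + 2)*(-82) = ((81 + 0) + 2)*(-82) = (81 + 2)*(-82) = 83*(-82) = -6806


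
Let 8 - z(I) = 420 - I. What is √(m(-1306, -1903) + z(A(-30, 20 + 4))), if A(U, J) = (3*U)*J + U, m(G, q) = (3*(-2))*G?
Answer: √5234 ≈ 72.346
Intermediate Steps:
m(G, q) = -6*G
A(U, J) = U + 3*J*U (A(U, J) = 3*J*U + U = U + 3*J*U)
z(I) = -412 + I (z(I) = 8 - (420 - I) = 8 + (-420 + I) = -412 + I)
√(m(-1306, -1903) + z(A(-30, 20 + 4))) = √(-6*(-1306) + (-412 - 30*(1 + 3*(20 + 4)))) = √(7836 + (-412 - 30*(1 + 3*24))) = √(7836 + (-412 - 30*(1 + 72))) = √(7836 + (-412 - 30*73)) = √(7836 + (-412 - 2190)) = √(7836 - 2602) = √5234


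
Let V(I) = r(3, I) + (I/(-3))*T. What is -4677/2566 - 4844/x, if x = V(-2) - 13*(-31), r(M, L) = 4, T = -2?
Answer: -42981021/3122822 ≈ -13.764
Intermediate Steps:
V(I) = 4 + 2*I/3 (V(I) = 4 + (I/(-3))*(-2) = 4 + (I*(-⅓))*(-2) = 4 - I/3*(-2) = 4 + 2*I/3)
x = 1217/3 (x = (4 + (⅔)*(-2)) - 13*(-31) = (4 - 4/3) + 403 = 8/3 + 403 = 1217/3 ≈ 405.67)
-4677/2566 - 4844/x = -4677/2566 - 4844/1217/3 = -4677*1/2566 - 4844*3/1217 = -4677/2566 - 14532/1217 = -42981021/3122822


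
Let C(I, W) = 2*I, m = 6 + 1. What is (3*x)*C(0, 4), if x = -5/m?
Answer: 0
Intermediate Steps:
m = 7
x = -5/7 ≈ -0.71429
(3*x)*C(0, 4) = (3*(-5/7))*(2*0) = -15/7*0 = 0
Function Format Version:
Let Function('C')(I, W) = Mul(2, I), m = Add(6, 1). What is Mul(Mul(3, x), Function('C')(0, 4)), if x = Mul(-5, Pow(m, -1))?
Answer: 0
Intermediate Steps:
m = 7
x = Rational(-5, 7) (x = Mul(-5, Pow(7, -1)) = Mul(-5, Rational(1, 7)) = Rational(-5, 7) ≈ -0.71429)
Mul(Mul(3, x), Function('C')(0, 4)) = Mul(Mul(3, Rational(-5, 7)), Mul(2, 0)) = Mul(Rational(-15, 7), 0) = 0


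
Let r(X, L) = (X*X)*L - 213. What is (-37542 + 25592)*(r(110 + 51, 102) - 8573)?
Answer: -31490114200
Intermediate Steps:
r(X, L) = -213 + L*X**2 (r(X, L) = X**2*L - 213 = L*X**2 - 213 = -213 + L*X**2)
(-37542 + 25592)*(r(110 + 51, 102) - 8573) = (-37542 + 25592)*((-213 + 102*(110 + 51)**2) - 8573) = -11950*((-213 + 102*161**2) - 8573) = -11950*((-213 + 102*25921) - 8573) = -11950*((-213 + 2643942) - 8573) = -11950*(2643729 - 8573) = -11950*2635156 = -31490114200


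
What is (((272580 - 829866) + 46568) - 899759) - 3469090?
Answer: -4879567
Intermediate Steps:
(((272580 - 829866) + 46568) - 899759) - 3469090 = ((-557286 + 46568) - 899759) - 3469090 = (-510718 - 899759) - 3469090 = -1410477 - 3469090 = -4879567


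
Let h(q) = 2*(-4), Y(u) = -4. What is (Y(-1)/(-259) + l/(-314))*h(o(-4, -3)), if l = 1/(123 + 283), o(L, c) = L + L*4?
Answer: -145622/1179227 ≈ -0.12349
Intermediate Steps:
o(L, c) = 5*L (o(L, c) = L + 4*L = 5*L)
l = 1/406 ≈ 0.0024631
h(q) = -8
(Y(-1)/(-259) + l/(-314))*h(o(-4, -3)) = (-4/(-259) + (1/406)/(-314))*(-8) = (-4*(-1/259) + (1/406)*(-1/314))*(-8) = (4/259 - 1/127484)*(-8) = (72811/4716908)*(-8) = -145622/1179227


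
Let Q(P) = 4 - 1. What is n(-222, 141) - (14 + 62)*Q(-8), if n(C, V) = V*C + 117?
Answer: -31413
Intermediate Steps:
Q(P) = 3
n(C, V) = 117 + C*V (n(C, V) = C*V + 117 = 117 + C*V)
n(-222, 141) - (14 + 62)*Q(-8) = (117 - 222*141) - (14 + 62)*3 = (117 - 31302) - 76*3 = -31185 - 1*228 = -31185 - 228 = -31413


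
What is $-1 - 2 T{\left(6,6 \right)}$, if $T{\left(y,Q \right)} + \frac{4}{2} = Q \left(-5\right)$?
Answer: $63$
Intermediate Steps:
$T{\left(y,Q \right)} = -2 - 5 Q$ ($T{\left(y,Q \right)} = -2 + Q \left(-5\right) = -2 - 5 Q$)
$-1 - 2 T{\left(6,6 \right)} = -1 - 2 \left(-2 - 30\right) = -1 - -64 = -1 + 64 = 63$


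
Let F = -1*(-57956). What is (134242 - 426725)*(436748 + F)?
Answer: -144692510032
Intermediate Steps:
F = 57956
(134242 - 426725)*(436748 + F) = (134242 - 426725)*(436748 + 57956) = -292483*494704 = -144692510032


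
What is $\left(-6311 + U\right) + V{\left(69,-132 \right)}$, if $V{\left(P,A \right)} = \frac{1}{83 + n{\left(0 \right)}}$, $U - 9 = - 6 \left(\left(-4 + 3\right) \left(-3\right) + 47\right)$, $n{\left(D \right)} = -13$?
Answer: $- \frac{462139}{70} \approx -6602.0$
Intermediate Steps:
$U = -291$ ($U = 9 - 6 \left(\left(-4 + 3\right) \left(-3\right) + 47\right) = 9 - 6 \left(\left(-1\right) \left(-3\right) + 47\right) = 9 - 6 \left(3 + 47\right) = 9 - 300 = -291$)
$V{\left(P,A \right)} = \frac{1}{70}$ ($V{\left(P,A \right)} = \frac{1}{83 - 13} = \frac{1}{70}$)
$\left(-6311 + U\right) + V{\left(69,-132 \right)} = \left(-6311 - 291\right) + \frac{1}{70} = -6602 + \frac{1}{70} = - \frac{462139}{70}$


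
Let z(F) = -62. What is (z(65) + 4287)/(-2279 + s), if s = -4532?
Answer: -4225/6811 ≈ -0.62032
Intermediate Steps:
(z(65) + 4287)/(-2279 + s) = (-62 + 4287)/(-2279 - 4532) = 4225/(-6811) = 4225*(-1/6811) = -4225/6811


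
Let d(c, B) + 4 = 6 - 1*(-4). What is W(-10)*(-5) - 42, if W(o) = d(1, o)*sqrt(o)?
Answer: -42 - 30*I*sqrt(10) ≈ -42.0 - 94.868*I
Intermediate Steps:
d(c, B) = 6 (d(c, B) = -4 + (6 - 1*(-4)) = -4 + (6 + 4) = -4 + 10 = 6)
W(o) = 6*sqrt(o)
W(-10)*(-5) - 42 = (6*sqrt(-10))*(-5) - 42 = (6*(I*sqrt(10)))*(-5) - 42 = (6*I*sqrt(10))*(-5) - 42 = -30*I*sqrt(10) - 42 = -42 - 30*I*sqrt(10)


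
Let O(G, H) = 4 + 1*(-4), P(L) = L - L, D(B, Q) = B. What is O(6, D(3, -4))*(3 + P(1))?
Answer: 0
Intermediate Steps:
P(L) = 0
O(G, H) = 0 (O(G, H) = 4 - 4 = 0)
O(6, D(3, -4))*(3 + P(1)) = 0*(3 + 0) = 0*3 = 0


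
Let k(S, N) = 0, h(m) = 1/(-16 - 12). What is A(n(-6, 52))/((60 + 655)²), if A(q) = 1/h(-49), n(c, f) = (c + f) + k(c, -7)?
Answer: -28/511225 ≈ -5.4770e-5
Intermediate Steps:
h(m) = -1/28 (h(m) = 1/(-28) = -1/28)
n(c, f) = c + f (n(c, f) = (c + f) + 0 = c + f)
A(q) = -28 (A(q) = 1/(-1/28) = -28)
A(n(-6, 52))/((60 + 655)²) = -28/(60 + 655)² = -28/(715²) = -28/511225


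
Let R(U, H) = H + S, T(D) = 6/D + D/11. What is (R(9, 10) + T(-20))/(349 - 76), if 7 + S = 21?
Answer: 2407/30030 ≈ 0.080153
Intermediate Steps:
S = 14 (S = -7 + 21 = 14)
T(D) = 6/D + D/11 (T(D) = 6/D + D*(1/11) = 6/D + D/11)
R(U, H) = 14 + H (R(U, H) = H + 14 = 14 + H)
(R(9, 10) + T(-20))/(349 - 76) = ((14 + 10) + (6/(-20) + (1/11)*(-20)))/(349 - 76) = (24 + (6*(-1/20) - 20/11))/273 = (24 + (-3/10 - 20/11))*(1/273) = (24 - 233/110)*(1/273) = (2407/110)*(1/273) = 2407/30030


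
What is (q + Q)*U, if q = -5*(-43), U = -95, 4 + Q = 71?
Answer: -26790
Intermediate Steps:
Q = 67 (Q = -4 + 71 = 67)
q = 215
(q + Q)*U = (215 + 67)*(-95) = 282*(-95) = -26790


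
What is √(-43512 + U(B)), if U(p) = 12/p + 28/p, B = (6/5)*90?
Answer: I*√3524442/9 ≈ 208.59*I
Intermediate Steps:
B = 108 (B = (6*(⅕))*90 = (6/5)*90 = 108)
U(p) = 40/p
√(-43512 + U(B)) = √(-43512 + 40/108) = √(-43512 + 40*(1/108)) = √(-43512 + 10/27) = √(-1174814/27) = I*√3524442/9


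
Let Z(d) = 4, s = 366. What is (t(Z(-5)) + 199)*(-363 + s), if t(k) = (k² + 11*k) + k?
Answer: 789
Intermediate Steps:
t(k) = k² + 12*k
(t(Z(-5)) + 199)*(-363 + s) = (4*(12 + 4) + 199)*(-363 + 366) = (4*16 + 199)*3 = (64 + 199)*3 = 263*3 = 789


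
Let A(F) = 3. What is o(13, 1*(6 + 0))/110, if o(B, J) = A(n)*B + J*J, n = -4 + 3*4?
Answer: 15/22 ≈ 0.68182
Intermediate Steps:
n = 8 (n = -4 + 12 = 8)
o(B, J) = J² + 3*B (o(B, J) = 3*B + J*J = 3*B + J² = J² + 3*B)
o(13, 1*(6 + 0))/110 = ((1*(6 + 0))² + 3*13)/110 = ((1*6)² + 39)*(1/110) = (6² + 39)*(1/110) = (36 + 39)*(1/110) = 75*(1/110) = 15/22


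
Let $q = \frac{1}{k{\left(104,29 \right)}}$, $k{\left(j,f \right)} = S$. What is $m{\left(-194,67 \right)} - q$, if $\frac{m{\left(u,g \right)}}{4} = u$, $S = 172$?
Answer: $- \frac{133473}{172} \approx -776.01$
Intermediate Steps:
$m{\left(u,g \right)} = 4 u$
$k{\left(j,f \right)} = 172$
$q = \frac{1}{172} \approx 0.005814$
$m{\left(-194,67 \right)} - q = 4 \left(-194\right) - \frac{1}{172} = -776 - \frac{1}{172} = - \frac{133473}{172}$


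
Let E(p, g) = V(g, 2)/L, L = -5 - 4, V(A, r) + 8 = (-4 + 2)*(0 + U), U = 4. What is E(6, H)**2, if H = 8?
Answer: 256/81 ≈ 3.1605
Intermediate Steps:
V(A, r) = -16 (V(A, r) = -8 + (-4 + 2)*(0 + 4) = -8 - 2*4 = -8 - 8 = -16)
L = -9
E(p, g) = 16/9 (E(p, g) = -16/(-9) = -16*(-1/9) = 16/9)
E(6, H)**2 = (16/9)**2 = 256/81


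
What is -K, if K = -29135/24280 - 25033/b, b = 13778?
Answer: 100922327/33452984 ≈ 3.0168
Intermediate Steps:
K = -100922327/33452984 (K = -29135/24280 - 25033/13778 = -29135*1/24280 - 25033*1/13778 = -5827/4856 - 25033/13778 = -100922327/33452984 ≈ -3.0168)
-K = -1*(-100922327/33452984) = 100922327/33452984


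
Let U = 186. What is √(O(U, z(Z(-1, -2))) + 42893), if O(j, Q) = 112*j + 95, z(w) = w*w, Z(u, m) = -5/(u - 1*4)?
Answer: 2*√15955 ≈ 252.63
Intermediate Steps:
Z(u, m) = -5/(-4 + u) (Z(u, m) = -5/(u - 4) = -5/(-4 + u))
z(w) = w²
O(j, Q) = 95 + 112*j
√(O(U, z(Z(-1, -2))) + 42893) = √((95 + 112*186) + 42893) = √((95 + 20832) + 42893) = √(20927 + 42893) = √63820 = 2*√15955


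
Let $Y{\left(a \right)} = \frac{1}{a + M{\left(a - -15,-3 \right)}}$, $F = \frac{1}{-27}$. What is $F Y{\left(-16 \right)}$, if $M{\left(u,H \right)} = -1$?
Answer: $\frac{1}{459} \approx 0.0021787$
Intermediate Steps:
$F = - \frac{1}{27} \approx -0.037037$
$Y{\left(a \right)} = \frac{1}{-1 + a}$ ($Y{\left(a \right)} = \frac{1}{a - 1} = \frac{1}{-1 + a}$)
$F Y{\left(-16 \right)} = - \frac{1}{27 \left(-1 - 16\right)} = - \frac{1}{27 \left(-17\right)} = \left(- \frac{1}{27}\right) \left(- \frac{1}{17}\right) = \frac{1}{459}$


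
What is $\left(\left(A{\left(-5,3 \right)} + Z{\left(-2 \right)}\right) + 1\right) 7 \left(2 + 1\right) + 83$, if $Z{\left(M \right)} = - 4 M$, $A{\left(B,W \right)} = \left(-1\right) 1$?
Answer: $251$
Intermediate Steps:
$A{\left(B,W \right)} = -1$
$\left(\left(A{\left(-5,3 \right)} + Z{\left(-2 \right)}\right) + 1\right) 7 \left(2 + 1\right) + 83 = \left(\left(-1 - -8\right) + 1\right) 7 \left(2 + 1\right) + 83 = \left(\left(-1 + 8\right) + 1\right) 7 \cdot 3 + 83 = \left(7 + 1\right) 21 + 83 = 8 \cdot 21 + 83 = 168 + 83 = 251$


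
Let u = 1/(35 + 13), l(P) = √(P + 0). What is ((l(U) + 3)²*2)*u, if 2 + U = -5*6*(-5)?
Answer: 157/24 + √37/2 ≈ 9.5831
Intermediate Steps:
U = 148 (U = -2 - 5*6*(-5) = -2 - 30*(-5) = -2 + 150 = 148)
l(P) = √P
u = 1/48 ≈ 0.020833
((l(U) + 3)²*2)*u = ((√148 + 3)²*2)*(1/48) = ((2*√37 + 3)²*2)*(1/48) = ((3 + 2*√37)²*2)*(1/48) = (2*(3 + 2*√37)²)*(1/48) = (3 + 2*√37)²/24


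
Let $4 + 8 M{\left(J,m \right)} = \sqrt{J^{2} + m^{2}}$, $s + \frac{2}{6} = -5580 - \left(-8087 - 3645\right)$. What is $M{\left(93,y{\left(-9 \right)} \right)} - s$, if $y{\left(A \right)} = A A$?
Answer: $- \frac{36913}{6} + \frac{39 \sqrt{10}}{8} \approx -6136.8$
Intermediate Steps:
$y{\left(A \right)} = A^{2}$
$s = \frac{18455}{3}$ ($s = - \frac{1}{3} - \left(-2507 - 3645\right) = - \frac{1}{3} - -6152 = - \frac{1}{3} + \left(-5580 + 11732\right) = - \frac{1}{3} + 6152 = \frac{18455}{3} \approx 6151.7$)
$M{\left(J,m \right)} = - \frac{1}{2} + \frac{\sqrt{J^{2} + m^{2}}}{8}$
$M{\left(93,y{\left(-9 \right)} \right)} - s = \left(- \frac{1}{2} + \frac{\sqrt{93^{2} + \left(\left(-9\right)^{2}\right)^{2}}}{8}\right) - \frac{18455}{3} = \left(- \frac{1}{2} + \frac{\sqrt{8649 + 81^{2}}}{8}\right) - \frac{18455}{3} = \left(- \frac{1}{2} + \frac{\sqrt{8649 + 6561}}{8}\right) - \frac{18455}{3} = \left(- \frac{1}{2} + \frac{\sqrt{15210}}{8}\right) - \frac{18455}{3} = \left(- \frac{1}{2} + \frac{39 \sqrt{10}}{8}\right) - \frac{18455}{3} = - \frac{36913}{6} + \frac{39 \sqrt{10}}{8}$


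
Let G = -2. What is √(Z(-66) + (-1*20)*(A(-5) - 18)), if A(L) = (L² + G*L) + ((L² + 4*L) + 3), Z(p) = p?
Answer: I*√566 ≈ 23.791*I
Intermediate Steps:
A(L) = 3 + 2*L + 2*L² (A(L) = (L² - 2*L) + ((L² + 4*L) + 3) = (L² - 2*L) + (3 + L² + 4*L) = 3 + 2*L + 2*L²)
√(Z(-66) + (-1*20)*(A(-5) - 18)) = √(-66 + (-1*20)*((3 + 2*(-5) + 2*(-5)²) - 18)) = √(-66 - 20*((3 - 10 + 2*25) - 18)) = √(-66 - 20*((3 - 10 + 50) - 18)) = √(-66 - 20*(43 - 18)) = √(-66 - 20*25) = √(-66 - 500) = √(-566) = I*√566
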